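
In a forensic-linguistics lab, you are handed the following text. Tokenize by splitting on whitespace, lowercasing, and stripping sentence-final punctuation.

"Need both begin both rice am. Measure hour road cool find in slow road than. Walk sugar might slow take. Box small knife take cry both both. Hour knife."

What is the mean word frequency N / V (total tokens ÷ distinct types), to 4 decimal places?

1.3810

N = 29 tokens, V = 21 types.
Mean frequency = N / V = 29 / 21 = 1.3810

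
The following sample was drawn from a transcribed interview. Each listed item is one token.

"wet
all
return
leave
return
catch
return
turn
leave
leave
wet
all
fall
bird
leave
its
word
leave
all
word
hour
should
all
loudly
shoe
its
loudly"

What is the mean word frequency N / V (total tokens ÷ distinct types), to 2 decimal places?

1.93

N = 27 tokens, V = 14 types.
Mean frequency = N / V = 27 / 14 = 1.93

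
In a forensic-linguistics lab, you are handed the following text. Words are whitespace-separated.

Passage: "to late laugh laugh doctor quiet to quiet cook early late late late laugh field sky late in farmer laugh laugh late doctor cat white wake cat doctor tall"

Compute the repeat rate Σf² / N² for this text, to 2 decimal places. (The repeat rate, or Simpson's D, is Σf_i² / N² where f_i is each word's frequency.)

Frequencies: late:6, laugh:5, doctor:3, to:2, quiet:2, cat:2, cook:1, early:1, field:1, sky:1, in:1, farmer:1, white:1, wake:1, tall:1
Σf² = 91; N² = 841
Repeat rate = 91 / 841 = 0.11

0.11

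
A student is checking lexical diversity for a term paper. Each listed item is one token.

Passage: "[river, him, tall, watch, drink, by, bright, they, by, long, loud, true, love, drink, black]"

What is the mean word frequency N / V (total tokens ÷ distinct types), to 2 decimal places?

N = 15 tokens, V = 13 types.
Mean frequency = N / V = 15 / 13 = 1.15

1.15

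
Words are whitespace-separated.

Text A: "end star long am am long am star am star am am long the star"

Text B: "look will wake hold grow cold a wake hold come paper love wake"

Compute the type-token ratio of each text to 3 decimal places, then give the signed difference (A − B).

TTR(A) = 5/15 = 0.333
TTR(B) = 10/13 = 0.769
Difference = 0.333 − 0.769 = -0.436

-0.436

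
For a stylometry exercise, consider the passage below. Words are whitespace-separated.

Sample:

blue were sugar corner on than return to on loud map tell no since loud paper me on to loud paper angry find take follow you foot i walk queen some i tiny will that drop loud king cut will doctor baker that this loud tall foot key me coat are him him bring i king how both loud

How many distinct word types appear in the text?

42

Distinct types: {angry, are, baker, blue, both, bring, coat, corner, cut, doctor, drop, find, follow, foot, him, how, i, key, king, loud, map, me, no, on, paper, queen, return, since, some, sugar, take, tall, tell, than, that, this, tiny, to, walk, were, will, you}
V = 42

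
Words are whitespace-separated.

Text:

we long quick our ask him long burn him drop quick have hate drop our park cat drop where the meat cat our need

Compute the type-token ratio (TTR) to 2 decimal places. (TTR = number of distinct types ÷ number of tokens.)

0.67

N = 24 tokens, V = 16 types.
TTR = V / N = 16 / 24 = 0.67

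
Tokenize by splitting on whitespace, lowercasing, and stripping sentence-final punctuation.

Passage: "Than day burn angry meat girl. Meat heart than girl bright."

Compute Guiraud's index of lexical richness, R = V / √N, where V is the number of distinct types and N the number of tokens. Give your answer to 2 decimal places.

2.41

N = 11, V = 8.
√N = 3.316625
R = 8 / 3.316625 = 2.41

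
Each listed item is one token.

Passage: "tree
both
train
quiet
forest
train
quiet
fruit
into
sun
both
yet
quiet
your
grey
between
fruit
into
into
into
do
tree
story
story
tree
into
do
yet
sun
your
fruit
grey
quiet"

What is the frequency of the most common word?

Frequencies: into:5, quiet:4, tree:3, fruit:3, both:2, train:2, sun:2, yet:2, your:2, grey:2, do:2, story:2, forest:1, between:1
Most common: 'into' with frequency 5.

5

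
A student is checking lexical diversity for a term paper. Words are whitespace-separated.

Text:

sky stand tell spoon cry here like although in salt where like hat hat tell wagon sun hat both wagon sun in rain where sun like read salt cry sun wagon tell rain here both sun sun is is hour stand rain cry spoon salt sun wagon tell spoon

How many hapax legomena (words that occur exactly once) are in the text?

Frequencies: sun:7, tell:4, wagon:4, spoon:3, cry:3, like:3, salt:3, hat:3, rain:3, stand:2, here:2, in:2, where:2, both:2, is:2, sky:1, although:1, read:1, hour:1
Hapax (freq=1): although, hour, read, sky

4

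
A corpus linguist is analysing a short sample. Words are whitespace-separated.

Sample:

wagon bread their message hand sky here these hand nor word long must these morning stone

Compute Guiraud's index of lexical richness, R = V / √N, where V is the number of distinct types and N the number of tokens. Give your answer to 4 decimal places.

N = 16, V = 14.
√N = 4.000000
R = 14 / 4.000000 = 3.5000

3.5000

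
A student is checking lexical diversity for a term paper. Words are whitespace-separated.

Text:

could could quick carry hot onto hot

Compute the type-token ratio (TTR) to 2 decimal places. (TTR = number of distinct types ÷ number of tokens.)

N = 7 tokens, V = 5 types.
TTR = V / N = 5 / 7 = 0.71

0.71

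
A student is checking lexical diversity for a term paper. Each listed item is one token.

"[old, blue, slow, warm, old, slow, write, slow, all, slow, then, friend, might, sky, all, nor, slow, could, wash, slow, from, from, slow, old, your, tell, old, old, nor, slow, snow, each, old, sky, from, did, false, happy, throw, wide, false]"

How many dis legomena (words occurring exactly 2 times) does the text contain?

4

Frequencies: slow:8, old:6, from:3, all:2, sky:2, nor:2, false:2, blue:1, warm:1, write:1, then:1, friend:1, might:1, could:1, wash:1, your:1, tell:1, snow:1, each:1, did:1, … (3 more, each freq 1)
Words with frequency 2: all, false, nor, sky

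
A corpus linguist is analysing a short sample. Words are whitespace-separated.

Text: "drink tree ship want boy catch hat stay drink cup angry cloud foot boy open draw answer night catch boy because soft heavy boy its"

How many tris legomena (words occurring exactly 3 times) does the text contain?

Frequencies: boy:4, drink:2, catch:2, tree:1, ship:1, want:1, hat:1, stay:1, cup:1, angry:1, cloud:1, foot:1, open:1, draw:1, answer:1, night:1, because:1, soft:1, heavy:1, its:1
Words with frequency 3: (none)

0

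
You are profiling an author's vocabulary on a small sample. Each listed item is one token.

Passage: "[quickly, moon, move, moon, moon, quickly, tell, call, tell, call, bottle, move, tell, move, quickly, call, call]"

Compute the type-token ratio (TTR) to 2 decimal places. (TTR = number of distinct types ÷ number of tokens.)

N = 17 tokens, V = 6 types.
TTR = V / N = 6 / 17 = 0.35

0.35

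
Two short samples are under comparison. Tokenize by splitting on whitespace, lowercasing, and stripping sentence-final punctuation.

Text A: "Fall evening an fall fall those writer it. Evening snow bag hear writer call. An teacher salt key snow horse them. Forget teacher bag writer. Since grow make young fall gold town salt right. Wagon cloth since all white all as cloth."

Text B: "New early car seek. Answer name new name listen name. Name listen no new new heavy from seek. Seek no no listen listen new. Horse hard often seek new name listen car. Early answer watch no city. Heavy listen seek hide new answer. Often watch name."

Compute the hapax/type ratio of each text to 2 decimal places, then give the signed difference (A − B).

A: hapax=17, V=28, ratio=0.61
B: hapax=5, V=16, ratio=0.31
Difference = 0.61 − 0.31 = 0.30

0.30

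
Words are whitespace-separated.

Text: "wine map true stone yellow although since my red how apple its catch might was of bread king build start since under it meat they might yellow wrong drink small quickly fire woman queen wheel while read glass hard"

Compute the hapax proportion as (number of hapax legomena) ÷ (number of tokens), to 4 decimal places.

0.8462

Frequencies: yellow:2, since:2, might:2, wine:1, map:1, true:1, stone:1, although:1, my:1, red:1, how:1, apple:1, its:1, catch:1, was:1, of:1, bread:1, king:1, build:1, start:1, … (16 more, each freq 1)
Hapax count = 33; token count = 39.
Ratio = 33 / 39 = 0.8462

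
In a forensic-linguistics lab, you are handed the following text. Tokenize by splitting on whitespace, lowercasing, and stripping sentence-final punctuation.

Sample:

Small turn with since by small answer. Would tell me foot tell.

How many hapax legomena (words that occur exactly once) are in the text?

Frequencies: small:2, tell:2, turn:1, with:1, since:1, by:1, answer:1, would:1, me:1, foot:1
Hapax (freq=1): answer, by, foot, me, since, turn, with, would

8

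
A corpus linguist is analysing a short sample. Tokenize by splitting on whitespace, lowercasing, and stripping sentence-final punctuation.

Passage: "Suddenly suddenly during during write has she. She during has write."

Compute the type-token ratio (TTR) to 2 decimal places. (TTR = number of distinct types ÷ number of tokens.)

0.45

N = 11 tokens, V = 5 types.
TTR = V / N = 5 / 11 = 0.45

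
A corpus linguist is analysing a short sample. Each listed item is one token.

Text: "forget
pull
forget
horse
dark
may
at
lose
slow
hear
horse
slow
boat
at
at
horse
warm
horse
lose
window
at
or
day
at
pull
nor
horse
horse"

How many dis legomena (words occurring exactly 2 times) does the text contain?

4

Frequencies: horse:6, at:5, forget:2, pull:2, lose:2, slow:2, dark:1, may:1, hear:1, boat:1, warm:1, window:1, or:1, day:1, nor:1
Words with frequency 2: forget, lose, pull, slow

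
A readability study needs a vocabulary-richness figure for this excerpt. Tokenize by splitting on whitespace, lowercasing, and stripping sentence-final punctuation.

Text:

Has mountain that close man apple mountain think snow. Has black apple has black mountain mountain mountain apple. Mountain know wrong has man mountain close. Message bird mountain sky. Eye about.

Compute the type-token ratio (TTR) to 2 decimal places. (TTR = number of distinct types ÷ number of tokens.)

N = 31 tokens, V = 16 types.
TTR = V / N = 16 / 31 = 0.52

0.52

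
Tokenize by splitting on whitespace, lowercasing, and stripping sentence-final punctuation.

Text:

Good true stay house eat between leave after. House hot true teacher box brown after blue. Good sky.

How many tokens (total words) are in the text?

Tokens: good, true, stay, house, eat, between, leave, after, house, hot, true, teacher, box, brown, after, blue, good, sky
N = 18

18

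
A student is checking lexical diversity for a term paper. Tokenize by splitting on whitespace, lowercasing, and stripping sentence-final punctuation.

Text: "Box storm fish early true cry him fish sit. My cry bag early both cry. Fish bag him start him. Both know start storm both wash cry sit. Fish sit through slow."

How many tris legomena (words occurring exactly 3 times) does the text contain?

Frequencies: fish:4, cry:4, him:3, sit:3, both:3, storm:2, early:2, bag:2, start:2, box:1, true:1, my:1, know:1, wash:1, through:1, slow:1
Words with frequency 3: both, him, sit

3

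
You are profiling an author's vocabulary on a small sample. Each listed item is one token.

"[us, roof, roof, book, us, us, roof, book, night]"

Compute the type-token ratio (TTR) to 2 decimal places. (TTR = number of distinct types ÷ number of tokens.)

0.44

N = 9 tokens, V = 4 types.
TTR = V / N = 4 / 9 = 0.44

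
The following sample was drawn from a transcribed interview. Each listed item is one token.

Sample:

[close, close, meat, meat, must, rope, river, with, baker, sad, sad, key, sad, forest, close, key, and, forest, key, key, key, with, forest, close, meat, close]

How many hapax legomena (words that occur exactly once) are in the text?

Frequencies: close:5, key:5, meat:3, sad:3, forest:3, with:2, must:1, rope:1, river:1, baker:1, and:1
Hapax (freq=1): and, baker, must, river, rope

5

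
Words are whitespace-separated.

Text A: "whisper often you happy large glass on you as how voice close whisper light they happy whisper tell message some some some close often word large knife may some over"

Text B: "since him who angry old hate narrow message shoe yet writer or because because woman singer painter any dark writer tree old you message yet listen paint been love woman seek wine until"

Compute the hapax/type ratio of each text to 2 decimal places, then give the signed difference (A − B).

-0.13

A: hapax=13, V=20, ratio=0.65
B: hapax=21, V=27, ratio=0.78
Difference = 0.65 − 0.78 = -0.13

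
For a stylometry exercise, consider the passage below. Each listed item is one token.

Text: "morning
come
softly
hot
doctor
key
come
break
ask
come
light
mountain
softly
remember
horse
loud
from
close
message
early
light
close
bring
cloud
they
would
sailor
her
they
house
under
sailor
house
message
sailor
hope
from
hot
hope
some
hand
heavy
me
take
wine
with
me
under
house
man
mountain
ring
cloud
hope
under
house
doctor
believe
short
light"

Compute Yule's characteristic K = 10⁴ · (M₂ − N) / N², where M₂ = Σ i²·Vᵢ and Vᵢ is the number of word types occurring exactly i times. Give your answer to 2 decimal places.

172.22

Frequencies: house:4, come:3, light:3, sailor:3, under:3, hope:3, softly:2, hot:2, doctor:2, mountain:2, from:2, close:2, message:2, cloud:2, they:2, me:2, morning:1, key:1, break:1, ask:1, … (17 more, each freq 1)
N = 60. Frequency spectrum: V_1=21, V_2=10, V_3=5, V_4=1
M₂ = 1²·21 + 2²·10 + 3²·5 + 4²·1 = 122
K = 10000 × (122 − 60) / 60² = 172.22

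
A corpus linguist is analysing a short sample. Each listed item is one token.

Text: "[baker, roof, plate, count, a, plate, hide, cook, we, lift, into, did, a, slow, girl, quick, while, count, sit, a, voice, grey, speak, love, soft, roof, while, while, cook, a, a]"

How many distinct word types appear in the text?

Distinct types: {a, baker, cook, count, did, girl, grey, hide, into, lift, love, plate, quick, roof, sit, slow, soft, speak, voice, we, while}
V = 21

21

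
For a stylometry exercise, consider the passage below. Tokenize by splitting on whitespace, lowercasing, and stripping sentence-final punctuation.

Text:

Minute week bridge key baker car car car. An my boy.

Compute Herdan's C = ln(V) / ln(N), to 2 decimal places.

0.92

N = 11, V = 9.
ln(V) = 2.197225, ln(N) = 2.397895
C = 2.197225 / 2.397895 = 0.92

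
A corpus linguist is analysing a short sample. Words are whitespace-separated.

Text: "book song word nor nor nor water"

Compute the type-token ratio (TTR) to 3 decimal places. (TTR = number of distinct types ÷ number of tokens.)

0.714

N = 7 tokens, V = 5 types.
TTR = V / N = 5 / 7 = 0.714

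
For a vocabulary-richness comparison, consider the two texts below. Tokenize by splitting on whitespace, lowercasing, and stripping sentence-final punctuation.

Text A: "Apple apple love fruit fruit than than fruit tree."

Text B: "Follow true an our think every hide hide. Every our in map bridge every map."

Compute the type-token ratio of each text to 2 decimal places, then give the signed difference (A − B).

-0.11

TTR(A) = 5/9 = 0.56
TTR(B) = 10/15 = 0.67
Difference = 0.56 − 0.67 = -0.11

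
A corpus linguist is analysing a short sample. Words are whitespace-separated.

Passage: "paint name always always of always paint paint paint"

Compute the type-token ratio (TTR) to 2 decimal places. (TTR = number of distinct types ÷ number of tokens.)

N = 9 tokens, V = 4 types.
TTR = V / N = 4 / 9 = 0.44

0.44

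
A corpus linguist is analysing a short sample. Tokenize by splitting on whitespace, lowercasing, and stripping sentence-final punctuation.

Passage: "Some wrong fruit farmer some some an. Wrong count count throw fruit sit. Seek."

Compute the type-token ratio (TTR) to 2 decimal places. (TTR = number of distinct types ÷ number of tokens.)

0.64

N = 14 tokens, V = 9 types.
TTR = V / N = 9 / 14 = 0.64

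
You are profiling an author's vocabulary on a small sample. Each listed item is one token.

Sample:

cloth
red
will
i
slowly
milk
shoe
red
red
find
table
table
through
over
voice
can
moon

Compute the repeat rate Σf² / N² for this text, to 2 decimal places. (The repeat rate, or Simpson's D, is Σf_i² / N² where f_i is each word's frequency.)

Frequencies: red:3, table:2, cloth:1, will:1, i:1, slowly:1, milk:1, shoe:1, find:1, through:1, over:1, voice:1, can:1, moon:1
Σf² = 25; N² = 289
Repeat rate = 25 / 289 = 0.09

0.09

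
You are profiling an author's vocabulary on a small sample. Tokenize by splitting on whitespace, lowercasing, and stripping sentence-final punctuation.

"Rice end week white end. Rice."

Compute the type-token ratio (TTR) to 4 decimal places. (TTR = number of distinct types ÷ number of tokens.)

N = 6 tokens, V = 4 types.
TTR = V / N = 4 / 6 = 0.6667

0.6667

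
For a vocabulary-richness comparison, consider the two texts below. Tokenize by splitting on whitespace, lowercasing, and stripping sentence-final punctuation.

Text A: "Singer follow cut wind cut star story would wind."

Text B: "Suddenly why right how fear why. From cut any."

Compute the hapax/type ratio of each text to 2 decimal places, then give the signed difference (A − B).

A: hapax=5, V=7, ratio=0.71
B: hapax=7, V=8, ratio=0.88
Difference = 0.71 − 0.88 = -0.17

-0.17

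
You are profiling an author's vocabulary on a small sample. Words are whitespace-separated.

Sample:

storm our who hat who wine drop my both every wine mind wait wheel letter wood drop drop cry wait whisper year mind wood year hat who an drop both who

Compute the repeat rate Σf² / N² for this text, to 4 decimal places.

0.0718

Frequencies: who:4, drop:4, hat:2, wine:2, both:2, mind:2, wait:2, wood:2, year:2, storm:1, our:1, my:1, every:1, wheel:1, letter:1, cry:1, whisper:1, an:1
Σf² = 69; N² = 961
Repeat rate = 69 / 961 = 0.0718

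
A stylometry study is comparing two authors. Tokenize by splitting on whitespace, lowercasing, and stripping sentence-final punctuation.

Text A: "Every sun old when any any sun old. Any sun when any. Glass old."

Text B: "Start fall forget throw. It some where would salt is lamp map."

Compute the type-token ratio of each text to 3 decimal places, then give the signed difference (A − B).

-0.571

TTR(A) = 6/14 = 0.429
TTR(B) = 12/12 = 1.000
Difference = 0.429 − 1.000 = -0.571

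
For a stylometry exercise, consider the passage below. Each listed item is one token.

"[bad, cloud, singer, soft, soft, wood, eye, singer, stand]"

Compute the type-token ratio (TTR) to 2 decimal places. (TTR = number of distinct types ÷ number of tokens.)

N = 9 tokens, V = 7 types.
TTR = V / N = 7 / 9 = 0.78

0.78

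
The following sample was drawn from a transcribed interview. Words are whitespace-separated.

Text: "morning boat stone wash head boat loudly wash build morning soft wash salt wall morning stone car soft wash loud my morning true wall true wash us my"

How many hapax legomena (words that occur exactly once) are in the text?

7

Frequencies: wash:5, morning:4, boat:2, stone:2, soft:2, wall:2, my:2, true:2, head:1, loudly:1, build:1, salt:1, car:1, loud:1, us:1
Hapax (freq=1): build, car, head, loud, loudly, salt, us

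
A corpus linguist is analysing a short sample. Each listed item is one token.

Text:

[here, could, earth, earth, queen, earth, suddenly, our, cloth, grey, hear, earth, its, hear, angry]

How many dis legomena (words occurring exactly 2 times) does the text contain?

1

Frequencies: earth:4, hear:2, here:1, could:1, queen:1, suddenly:1, our:1, cloth:1, grey:1, its:1, angry:1
Words with frequency 2: hear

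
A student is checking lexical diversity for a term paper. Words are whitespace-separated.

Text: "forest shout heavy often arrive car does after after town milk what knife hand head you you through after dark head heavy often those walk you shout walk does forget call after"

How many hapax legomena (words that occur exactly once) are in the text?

13

Frequencies: after:4, you:3, shout:2, heavy:2, often:2, does:2, head:2, walk:2, forest:1, arrive:1, car:1, town:1, milk:1, what:1, knife:1, hand:1, through:1, dark:1, those:1, forget:1, … (1 more, each freq 1)
Hapax (freq=1): arrive, call, car, dark, forest, forget, hand, knife, milk, those, through, town, what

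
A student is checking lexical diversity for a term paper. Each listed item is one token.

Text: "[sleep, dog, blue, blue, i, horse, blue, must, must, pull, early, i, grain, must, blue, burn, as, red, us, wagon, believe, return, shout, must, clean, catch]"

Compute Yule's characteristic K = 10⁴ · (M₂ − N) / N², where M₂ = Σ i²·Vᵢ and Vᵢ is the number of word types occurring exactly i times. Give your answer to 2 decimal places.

384.62

Frequencies: blue:4, must:4, i:2, sleep:1, dog:1, horse:1, pull:1, early:1, grain:1, burn:1, as:1, red:1, us:1, wagon:1, believe:1, return:1, shout:1, clean:1, catch:1
N = 26. Frequency spectrum: V_1=16, V_2=1, V_4=2
M₂ = 1²·16 + 2²·1 + 4²·2 = 52
K = 10000 × (52 − 26) / 26² = 384.62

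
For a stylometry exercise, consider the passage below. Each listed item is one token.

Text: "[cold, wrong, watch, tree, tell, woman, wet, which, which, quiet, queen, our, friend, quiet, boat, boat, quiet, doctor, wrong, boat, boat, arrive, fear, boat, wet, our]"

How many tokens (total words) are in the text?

Tokens: cold, wrong, watch, tree, tell, woman, wet, which, which, quiet, queen, our, friend, quiet, boat, boat, quiet, doctor, wrong, boat, boat, arrive, fear, boat, wet, our
N = 26

26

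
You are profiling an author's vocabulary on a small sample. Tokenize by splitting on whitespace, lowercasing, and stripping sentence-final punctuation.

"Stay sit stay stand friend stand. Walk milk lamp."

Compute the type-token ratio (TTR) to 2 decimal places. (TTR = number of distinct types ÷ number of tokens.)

N = 9 tokens, V = 7 types.
TTR = V / N = 7 / 9 = 0.78

0.78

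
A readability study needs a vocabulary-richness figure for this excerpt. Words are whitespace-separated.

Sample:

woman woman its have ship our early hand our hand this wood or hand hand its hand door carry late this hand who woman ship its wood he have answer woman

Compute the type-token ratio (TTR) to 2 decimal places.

N = 31 tokens, V = 16 types.
TTR = V / N = 16 / 31 = 0.52

0.52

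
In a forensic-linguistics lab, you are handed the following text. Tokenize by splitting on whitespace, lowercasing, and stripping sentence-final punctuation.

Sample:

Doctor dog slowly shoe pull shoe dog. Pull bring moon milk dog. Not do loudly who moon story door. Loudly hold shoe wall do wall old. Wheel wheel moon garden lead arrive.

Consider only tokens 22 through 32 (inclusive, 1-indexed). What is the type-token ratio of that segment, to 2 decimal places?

0.82

Segment tokens 22–32: shoe, wall, do, wall, old, wheel, wheel, moon, garden, lead, arrive
Segment N = 11, segment V = 9.
TTR = 9 / 11 = 0.82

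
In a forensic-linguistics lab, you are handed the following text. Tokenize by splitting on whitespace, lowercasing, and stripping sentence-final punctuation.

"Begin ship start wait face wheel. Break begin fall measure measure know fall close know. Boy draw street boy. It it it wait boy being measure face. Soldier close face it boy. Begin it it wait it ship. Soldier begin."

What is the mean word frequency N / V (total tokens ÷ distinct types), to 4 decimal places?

N = 40 tokens, V = 17 types.
Mean frequency = N / V = 40 / 17 = 2.3529

2.3529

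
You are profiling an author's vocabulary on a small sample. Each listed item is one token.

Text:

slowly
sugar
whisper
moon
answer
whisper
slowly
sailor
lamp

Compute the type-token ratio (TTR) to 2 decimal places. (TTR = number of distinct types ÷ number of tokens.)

N = 9 tokens, V = 7 types.
TTR = V / N = 7 / 9 = 0.78

0.78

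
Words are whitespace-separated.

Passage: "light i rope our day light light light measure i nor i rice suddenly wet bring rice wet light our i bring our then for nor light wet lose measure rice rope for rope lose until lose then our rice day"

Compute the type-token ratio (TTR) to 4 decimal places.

N = 41 tokens, V = 15 types.
TTR = V / N = 15 / 41 = 0.3659

0.3659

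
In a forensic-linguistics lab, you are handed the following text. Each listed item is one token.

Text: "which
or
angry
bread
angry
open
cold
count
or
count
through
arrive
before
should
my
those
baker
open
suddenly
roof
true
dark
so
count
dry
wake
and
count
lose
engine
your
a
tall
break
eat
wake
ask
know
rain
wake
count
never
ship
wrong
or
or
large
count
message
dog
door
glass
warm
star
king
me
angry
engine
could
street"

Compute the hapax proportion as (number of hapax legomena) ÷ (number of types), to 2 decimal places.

0.87

Frequencies: count:6, or:4, angry:3, wake:3, open:2, engine:2, which:1, bread:1, cold:1, through:1, arrive:1, before:1, should:1, my:1, those:1, baker:1, suddenly:1, roof:1, true:1, dark:1, … (26 more, each freq 1)
Hapax count = 40; type count = 46.
Ratio = 40 / 46 = 0.87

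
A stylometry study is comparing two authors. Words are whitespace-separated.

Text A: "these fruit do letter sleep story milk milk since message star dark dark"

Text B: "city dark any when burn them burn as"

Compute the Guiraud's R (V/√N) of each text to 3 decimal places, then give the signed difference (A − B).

0.576

A: V=11, N=13, R=3.051
B: V=7, N=8, R=2.475
Difference = 3.051 − 2.475 = 0.576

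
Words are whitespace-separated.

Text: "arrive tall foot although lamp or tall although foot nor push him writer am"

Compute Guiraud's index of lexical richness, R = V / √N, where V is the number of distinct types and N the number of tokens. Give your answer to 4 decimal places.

2.9399

N = 14, V = 11.
√N = 3.741657
R = 11 / 3.741657 = 2.9399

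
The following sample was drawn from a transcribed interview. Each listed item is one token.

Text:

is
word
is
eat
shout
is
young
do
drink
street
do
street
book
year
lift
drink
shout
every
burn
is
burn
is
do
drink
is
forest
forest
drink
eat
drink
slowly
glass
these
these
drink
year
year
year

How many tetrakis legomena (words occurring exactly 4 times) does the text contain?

1

Frequencies: is:6, drink:6, year:4, do:3, eat:2, shout:2, street:2, burn:2, forest:2, these:2, word:1, young:1, book:1, lift:1, every:1, slowly:1, glass:1
Words with frequency 4: year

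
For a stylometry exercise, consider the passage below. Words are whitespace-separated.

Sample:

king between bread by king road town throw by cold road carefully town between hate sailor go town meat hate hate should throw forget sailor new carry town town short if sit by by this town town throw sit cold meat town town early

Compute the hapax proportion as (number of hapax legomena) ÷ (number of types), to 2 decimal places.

0.50

Frequencies: town:9, by:4, throw:3, hate:3, king:2, between:2, road:2, cold:2, sailor:2, meat:2, sit:2, bread:1, carefully:1, go:1, should:1, forget:1, new:1, carry:1, short:1, if:1, … (2 more, each freq 1)
Hapax count = 11; type count = 22.
Ratio = 11 / 22 = 0.50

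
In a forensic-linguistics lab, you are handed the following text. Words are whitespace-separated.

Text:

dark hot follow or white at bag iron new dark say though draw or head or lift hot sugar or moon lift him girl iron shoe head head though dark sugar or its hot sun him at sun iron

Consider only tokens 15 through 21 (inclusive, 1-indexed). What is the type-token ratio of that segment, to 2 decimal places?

0.86

Segment tokens 15–21: head, or, lift, hot, sugar, or, moon
Segment N = 7, segment V = 6.
TTR = 6 / 7 = 0.86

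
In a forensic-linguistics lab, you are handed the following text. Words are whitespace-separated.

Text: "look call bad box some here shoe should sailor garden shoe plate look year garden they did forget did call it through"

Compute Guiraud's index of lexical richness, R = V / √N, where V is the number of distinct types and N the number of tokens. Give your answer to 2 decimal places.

3.62

N = 22, V = 17.
√N = 4.690416
R = 17 / 4.690416 = 3.62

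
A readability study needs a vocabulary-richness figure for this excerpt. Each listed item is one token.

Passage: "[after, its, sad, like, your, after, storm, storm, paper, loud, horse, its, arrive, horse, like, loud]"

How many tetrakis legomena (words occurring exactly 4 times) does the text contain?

Frequencies: after:2, its:2, like:2, storm:2, loud:2, horse:2, sad:1, your:1, paper:1, arrive:1
Words with frequency 4: (none)

0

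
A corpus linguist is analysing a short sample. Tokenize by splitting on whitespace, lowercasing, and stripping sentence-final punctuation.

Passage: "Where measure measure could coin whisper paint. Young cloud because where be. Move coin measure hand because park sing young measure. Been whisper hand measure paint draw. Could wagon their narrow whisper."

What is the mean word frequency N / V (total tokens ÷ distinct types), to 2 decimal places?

1.68

N = 32 tokens, V = 19 types.
Mean frequency = N / V = 32 / 19 = 1.68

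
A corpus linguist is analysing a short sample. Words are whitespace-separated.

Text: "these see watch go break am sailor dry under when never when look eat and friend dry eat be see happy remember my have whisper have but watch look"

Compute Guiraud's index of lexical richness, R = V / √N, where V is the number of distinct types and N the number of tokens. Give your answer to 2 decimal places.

4.09

N = 29, V = 22.
√N = 5.385165
R = 22 / 5.385165 = 4.09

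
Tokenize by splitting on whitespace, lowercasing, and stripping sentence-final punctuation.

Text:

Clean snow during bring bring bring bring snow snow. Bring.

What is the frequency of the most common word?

Frequencies: bring:5, snow:3, clean:1, during:1
Most common: 'bring' with frequency 5.

5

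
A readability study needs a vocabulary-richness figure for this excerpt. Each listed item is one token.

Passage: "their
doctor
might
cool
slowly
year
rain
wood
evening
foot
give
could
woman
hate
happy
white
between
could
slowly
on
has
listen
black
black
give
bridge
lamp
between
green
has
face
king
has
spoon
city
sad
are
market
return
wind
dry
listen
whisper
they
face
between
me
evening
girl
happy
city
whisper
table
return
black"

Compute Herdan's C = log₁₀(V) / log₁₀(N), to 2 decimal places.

0.91

N = 55, V = 39.
log₁₀(V) = 1.591065, log₁₀(N) = 1.740363
C = 1.591065 / 1.740363 = 0.91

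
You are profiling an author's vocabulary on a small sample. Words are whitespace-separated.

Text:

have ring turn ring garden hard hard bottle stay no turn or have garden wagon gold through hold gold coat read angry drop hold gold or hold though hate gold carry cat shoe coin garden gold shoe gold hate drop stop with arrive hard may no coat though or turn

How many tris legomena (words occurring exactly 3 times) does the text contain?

Frequencies: gold:6, turn:3, garden:3, hard:3, or:3, hold:3, have:2, ring:2, no:2, coat:2, drop:2, though:2, hate:2, shoe:2, bottle:1, stay:1, wagon:1, through:1, read:1, angry:1, … (7 more, each freq 1)
Words with frequency 3: garden, hard, hold, or, turn

5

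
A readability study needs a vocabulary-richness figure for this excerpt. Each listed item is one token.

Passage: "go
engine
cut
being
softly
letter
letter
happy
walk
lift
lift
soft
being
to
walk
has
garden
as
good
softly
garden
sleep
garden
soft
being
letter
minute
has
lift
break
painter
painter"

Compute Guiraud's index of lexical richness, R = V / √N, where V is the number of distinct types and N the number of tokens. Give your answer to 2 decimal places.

3.36

N = 32, V = 19.
√N = 5.656854
R = 19 / 5.656854 = 3.36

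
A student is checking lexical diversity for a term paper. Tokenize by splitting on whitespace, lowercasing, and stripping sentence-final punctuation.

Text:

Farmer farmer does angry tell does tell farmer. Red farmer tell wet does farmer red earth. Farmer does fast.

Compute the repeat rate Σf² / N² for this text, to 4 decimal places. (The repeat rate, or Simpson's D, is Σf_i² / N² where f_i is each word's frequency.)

Frequencies: farmer:6, does:4, tell:3, red:2, angry:1, wet:1, earth:1, fast:1
Σf² = 69; N² = 361
Repeat rate = 69 / 361 = 0.1911

0.1911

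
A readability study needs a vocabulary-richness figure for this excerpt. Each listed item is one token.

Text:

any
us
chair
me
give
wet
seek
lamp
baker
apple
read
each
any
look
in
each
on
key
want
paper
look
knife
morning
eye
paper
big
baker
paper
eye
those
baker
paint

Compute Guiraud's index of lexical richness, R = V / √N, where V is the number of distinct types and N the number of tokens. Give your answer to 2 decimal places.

4.24

N = 32, V = 24.
√N = 5.656854
R = 24 / 5.656854 = 4.24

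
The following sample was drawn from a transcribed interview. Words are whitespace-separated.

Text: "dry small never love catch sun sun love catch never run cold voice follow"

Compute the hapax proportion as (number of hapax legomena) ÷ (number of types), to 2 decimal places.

Frequencies: never:2, love:2, catch:2, sun:2, dry:1, small:1, run:1, cold:1, voice:1, follow:1
Hapax count = 6; type count = 10.
Ratio = 6 / 10 = 0.60

0.60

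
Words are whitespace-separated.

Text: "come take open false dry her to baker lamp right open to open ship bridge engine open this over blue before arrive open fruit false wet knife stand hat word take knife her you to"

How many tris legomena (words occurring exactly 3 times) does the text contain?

Frequencies: open:5, to:3, take:2, false:2, her:2, knife:2, come:1, dry:1, baker:1, lamp:1, right:1, ship:1, bridge:1, engine:1, this:1, over:1, blue:1, before:1, arrive:1, fruit:1, … (5 more, each freq 1)
Words with frequency 3: to

1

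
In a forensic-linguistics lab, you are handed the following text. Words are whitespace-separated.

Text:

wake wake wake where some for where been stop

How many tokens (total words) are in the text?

Tokens: wake, wake, wake, where, some, for, where, been, stop
N = 9

9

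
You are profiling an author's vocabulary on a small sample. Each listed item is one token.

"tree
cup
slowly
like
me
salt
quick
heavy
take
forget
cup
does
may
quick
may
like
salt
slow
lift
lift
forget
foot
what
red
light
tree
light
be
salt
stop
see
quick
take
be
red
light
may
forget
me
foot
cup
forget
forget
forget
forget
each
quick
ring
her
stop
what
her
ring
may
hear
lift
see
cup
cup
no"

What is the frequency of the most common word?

7

Frequencies: forget:7, cup:5, quick:4, may:4, salt:3, lift:3, light:3, tree:2, like:2, me:2, take:2, foot:2, what:2, red:2, be:2, stop:2, see:2, ring:2, her:2, slowly:1, … (6 more, each freq 1)
Most common: 'forget' with frequency 7.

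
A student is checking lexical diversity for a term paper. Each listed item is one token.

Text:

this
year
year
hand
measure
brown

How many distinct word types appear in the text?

5

Distinct types: {brown, hand, measure, this, year}
V = 5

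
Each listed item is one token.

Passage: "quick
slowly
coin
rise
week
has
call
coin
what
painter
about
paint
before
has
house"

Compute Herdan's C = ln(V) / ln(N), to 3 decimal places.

N = 15, V = 13.
ln(V) = 2.564949, ln(N) = 2.708050
C = 2.564949 / 2.708050 = 0.947

0.947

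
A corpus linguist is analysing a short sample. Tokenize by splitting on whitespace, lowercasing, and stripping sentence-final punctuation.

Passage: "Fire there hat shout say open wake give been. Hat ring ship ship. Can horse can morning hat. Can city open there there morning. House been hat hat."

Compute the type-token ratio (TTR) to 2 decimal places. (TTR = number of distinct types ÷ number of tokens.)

N = 28 tokens, V = 16 types.
TTR = V / N = 16 / 28 = 0.57

0.57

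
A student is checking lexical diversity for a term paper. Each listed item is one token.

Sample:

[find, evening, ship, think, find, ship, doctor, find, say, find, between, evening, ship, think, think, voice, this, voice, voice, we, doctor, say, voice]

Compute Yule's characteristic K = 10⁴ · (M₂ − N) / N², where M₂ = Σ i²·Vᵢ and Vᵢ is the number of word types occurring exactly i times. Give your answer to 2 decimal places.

793.95

Frequencies: find:4, voice:4, ship:3, think:3, evening:2, doctor:2, say:2, between:1, this:1, we:1
N = 23. Frequency spectrum: V_1=3, V_2=3, V_3=2, V_4=2
M₂ = 1²·3 + 2²·3 + 3²·2 + 4²·2 = 65
K = 10000 × (65 − 23) / 23² = 793.95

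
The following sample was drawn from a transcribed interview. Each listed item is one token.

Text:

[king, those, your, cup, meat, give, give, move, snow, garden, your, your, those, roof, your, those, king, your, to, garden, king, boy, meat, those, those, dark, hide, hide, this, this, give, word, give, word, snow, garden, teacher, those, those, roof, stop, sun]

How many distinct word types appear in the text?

19

Distinct types: {boy, cup, dark, garden, give, hide, king, meat, move, roof, snow, stop, sun, teacher, this, those, to, word, your}
V = 19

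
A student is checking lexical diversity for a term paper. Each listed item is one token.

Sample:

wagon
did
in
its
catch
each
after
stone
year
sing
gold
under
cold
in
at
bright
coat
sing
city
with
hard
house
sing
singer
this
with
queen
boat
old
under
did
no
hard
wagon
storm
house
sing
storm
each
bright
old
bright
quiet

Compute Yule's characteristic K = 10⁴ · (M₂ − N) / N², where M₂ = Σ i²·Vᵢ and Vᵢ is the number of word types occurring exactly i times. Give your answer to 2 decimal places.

205.52

Frequencies: sing:4, bright:3, wagon:2, did:2, in:2, each:2, under:2, with:2, hard:2, house:2, old:2, storm:2, its:1, catch:1, after:1, stone:1, year:1, gold:1, cold:1, at:1, … (8 more, each freq 1)
N = 43. Frequency spectrum: V_1=16, V_2=10, V_3=1, V_4=1
M₂ = 1²·16 + 2²·10 + 3²·1 + 4²·1 = 81
K = 10000 × (81 − 43) / 43² = 205.52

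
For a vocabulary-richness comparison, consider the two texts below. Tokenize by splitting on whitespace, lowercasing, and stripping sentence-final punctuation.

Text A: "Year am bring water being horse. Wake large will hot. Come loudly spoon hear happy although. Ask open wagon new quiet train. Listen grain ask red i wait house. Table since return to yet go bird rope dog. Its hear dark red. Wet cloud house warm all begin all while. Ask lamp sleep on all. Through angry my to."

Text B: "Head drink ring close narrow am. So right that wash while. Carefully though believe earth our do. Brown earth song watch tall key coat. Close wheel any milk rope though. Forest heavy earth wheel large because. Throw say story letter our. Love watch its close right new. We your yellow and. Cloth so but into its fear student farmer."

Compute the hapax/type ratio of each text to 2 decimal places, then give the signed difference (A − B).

A: hapax=45, V=51, ratio=0.88
B: hapax=39, V=48, ratio=0.81
Difference = 0.88 − 0.81 = 0.07

0.07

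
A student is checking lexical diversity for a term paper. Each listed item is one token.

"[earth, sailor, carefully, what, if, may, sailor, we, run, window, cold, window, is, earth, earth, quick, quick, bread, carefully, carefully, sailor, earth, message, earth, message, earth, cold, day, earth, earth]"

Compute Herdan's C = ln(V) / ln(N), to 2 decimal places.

0.80

N = 30, V = 15.
ln(V) = 2.708050, ln(N) = 3.401197
C = 2.708050 / 3.401197 = 0.80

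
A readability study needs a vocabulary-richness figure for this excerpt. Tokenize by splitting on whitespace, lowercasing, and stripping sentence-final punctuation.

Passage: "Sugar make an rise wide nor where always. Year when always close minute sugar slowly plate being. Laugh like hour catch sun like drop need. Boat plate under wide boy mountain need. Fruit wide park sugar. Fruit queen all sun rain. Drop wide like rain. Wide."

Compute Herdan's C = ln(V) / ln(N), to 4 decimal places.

N = 46, V = 31.
ln(V) = 3.433987, ln(N) = 3.828641
C = 3.433987 / 3.828641 = 0.8969

0.8969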